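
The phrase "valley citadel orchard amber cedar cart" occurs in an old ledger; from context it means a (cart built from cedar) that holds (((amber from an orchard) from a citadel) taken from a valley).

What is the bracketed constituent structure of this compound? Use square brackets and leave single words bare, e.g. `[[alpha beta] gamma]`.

[[valley [citadel [orchard amber]]] [cedar cart]]

The outermost head in the paraphrase is "cart" (specifically "cedar cart"), modified by "valley citadel orchard amber".
Inside "valley citadel orchard amber": head "amber" (specifically "citadel orchard amber"), modifier "valley".
Inside "citadel orchard amber": head "amber" (specifically "orchard amber"), modifier "citadel".
Inside "orchard amber": head "amber", modifier "orchard".
Inside "cedar cart": head "cart", modifier "cedar".
Assembled: [[valley [citadel [orchard amber]]] [cedar cart]].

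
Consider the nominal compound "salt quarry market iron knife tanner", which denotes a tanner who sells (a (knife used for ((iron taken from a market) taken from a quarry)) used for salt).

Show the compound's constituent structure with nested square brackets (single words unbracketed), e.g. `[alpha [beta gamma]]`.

The outermost head in the paraphrase is "tanner", modified by "salt quarry market iron knife".
Within "salt quarry market iron knife", the head is "knife" (specifically "quarry market iron knife") and the modifier is "salt".
Within "quarry market iron knife", the head is "knife" and the modifier is "quarry market iron".
Within "quarry market iron", the head is "iron" (specifically "market iron") and the modifier is "quarry".
Within "market iron", the head is "iron" and the modifier is "market".
Assembled: [[salt [[quarry [market iron]] knife]] tanner].

[[salt [[quarry [market iron]] knife]] tanner]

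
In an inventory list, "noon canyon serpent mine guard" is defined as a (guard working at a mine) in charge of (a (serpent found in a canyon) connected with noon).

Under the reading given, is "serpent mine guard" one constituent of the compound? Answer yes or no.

no

The top-level split is [noon canyon serpent] [mine guard]; the full structure is [[noon [canyon serpent]] [mine guard]].
"serpent mine guard" straddles a constituent boundary, so it is not a single unit.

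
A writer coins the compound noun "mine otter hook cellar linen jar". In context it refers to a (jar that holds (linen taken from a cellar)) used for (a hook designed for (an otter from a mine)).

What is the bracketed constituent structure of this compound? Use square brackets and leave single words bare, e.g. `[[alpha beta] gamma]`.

The outermost head in the paraphrase is "jar" (specifically "cellar linen jar"), modified by "mine otter hook".
Within "mine otter hook", the head is "hook" and the modifier is "mine otter".
Within "mine otter", the head is "otter" and the modifier is "mine".
Within "cellar linen jar", the head is "jar" and the modifier is "cellar linen".
Within "cellar linen", the head is "linen" and the modifier is "cellar".
Assembled: [[[mine otter] hook] [[cellar linen] jar]].

[[[mine otter] hook] [[cellar linen] jar]]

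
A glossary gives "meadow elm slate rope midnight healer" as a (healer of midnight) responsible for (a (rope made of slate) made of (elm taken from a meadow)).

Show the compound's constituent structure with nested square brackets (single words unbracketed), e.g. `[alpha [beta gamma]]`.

[[[meadow elm] [slate rope]] [midnight healer]]

At the top level: head "healer" (specifically "midnight healer"); modifier "meadow elm slate rope".
"meadow elm slate rope" → head "rope" (specifically "slate rope"), modifier "meadow elm".
"meadow elm" → head "elm", modifier "meadow".
"slate rope" → head "rope", modifier "slate".
"midnight healer" → head "healer", modifier "midnight".
So the structure is [[[meadow elm] [slate rope]] [midnight healer]].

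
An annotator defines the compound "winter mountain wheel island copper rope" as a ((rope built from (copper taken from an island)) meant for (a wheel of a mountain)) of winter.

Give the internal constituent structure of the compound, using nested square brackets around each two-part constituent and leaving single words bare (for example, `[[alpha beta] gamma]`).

[winter [[mountain wheel] [[island copper] rope]]]

The outermost head in the paraphrase is "rope" (specifically "mountain wheel island copper rope"), modified by "winter".
"mountain wheel island copper rope" → head "rope" (specifically "island copper rope"), modifier "mountain wheel".
"mountain wheel" → head "wheel", modifier "mountain".
"island copper rope" → head "rope", modifier "island copper".
"island copper" → head "copper", modifier "island".
Assembled: [winter [[mountain wheel] [[island copper] rope]]].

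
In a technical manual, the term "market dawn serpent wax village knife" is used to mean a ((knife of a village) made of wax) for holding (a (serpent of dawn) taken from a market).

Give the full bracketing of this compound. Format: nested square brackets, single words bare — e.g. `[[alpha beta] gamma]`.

At the top level: head "knife" (specifically "wax village knife"); modifier "market dawn serpent".
Inside "market dawn serpent": head "serpent" (specifically "dawn serpent"), modifier "market".
Inside "dawn serpent": head "serpent", modifier "dawn".
Inside "wax village knife": head "knife" (specifically "village knife"), modifier "wax".
Inside "village knife": head "knife", modifier "village".
Putting it together: [[market [dawn serpent]] [wax [village knife]]].

[[market [dawn serpent]] [wax [village knife]]]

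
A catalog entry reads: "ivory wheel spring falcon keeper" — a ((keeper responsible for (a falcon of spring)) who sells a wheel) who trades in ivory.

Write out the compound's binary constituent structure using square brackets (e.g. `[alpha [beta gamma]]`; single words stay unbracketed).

[ivory [wheel [[spring falcon] keeper]]]

The outermost head in the paraphrase is "keeper" (specifically "wheel spring falcon keeper"), modified by "ivory".
Inside "wheel spring falcon keeper": head "keeper" (specifically "spring falcon keeper"), modifier "wheel".
Inside "spring falcon keeper": head "keeper", modifier "spring falcon".
Inside "spring falcon": head "falcon", modifier "spring".
So the structure is [ivory [wheel [[spring falcon] keeper]]].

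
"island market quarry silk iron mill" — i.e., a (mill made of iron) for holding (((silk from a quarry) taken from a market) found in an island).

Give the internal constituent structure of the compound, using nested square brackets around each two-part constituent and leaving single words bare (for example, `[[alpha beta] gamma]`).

[[island [market [quarry silk]]] [iron mill]]

At the top level: head "mill" (specifically "iron mill"); modifier "island market quarry silk".
Within "island market quarry silk", the head is "silk" (specifically "market quarry silk") and the modifier is "island".
Within "market quarry silk", the head is "silk" (specifically "quarry silk") and the modifier is "market".
Within "quarry silk", the head is "silk" and the modifier is "quarry".
Within "iron mill", the head is "mill" and the modifier is "iron".
Putting it together: [[island [market [quarry silk]]] [iron mill]].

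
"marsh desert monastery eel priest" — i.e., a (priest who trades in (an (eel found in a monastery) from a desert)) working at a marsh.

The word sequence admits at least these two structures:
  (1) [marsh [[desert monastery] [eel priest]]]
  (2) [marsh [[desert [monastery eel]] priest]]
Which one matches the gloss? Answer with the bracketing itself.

[marsh [[desert [monastery eel]] priest]]

The paraphrase's head is the "priest" part ("desert monastery eel priest"); its modifier is "marsh".
That top-level split, carried through the inner groups, gives [marsh [[desert [monastery eel]] priest]].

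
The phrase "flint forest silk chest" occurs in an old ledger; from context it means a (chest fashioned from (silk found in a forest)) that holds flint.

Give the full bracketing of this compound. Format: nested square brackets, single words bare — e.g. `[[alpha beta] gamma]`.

[flint [[forest silk] chest]]

At the top level: head "chest" (specifically "forest silk chest"); modifier "flint".
Within "forest silk chest", the head is "chest" and the modifier is "forest silk".
Within "forest silk", the head is "silk" and the modifier is "forest".
Assembled: [flint [[forest silk] chest]].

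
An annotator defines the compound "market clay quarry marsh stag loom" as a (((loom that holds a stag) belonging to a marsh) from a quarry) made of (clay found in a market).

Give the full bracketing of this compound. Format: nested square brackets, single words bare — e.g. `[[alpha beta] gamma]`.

[[market clay] [quarry [marsh [stag loom]]]]

Overall it is a kind of loom (specifically "quarry marsh stag loom"); the modifier is "market clay".
"market clay" → head "clay", modifier "market".
"quarry marsh stag loom" → head "loom" (specifically "marsh stag loom"), modifier "quarry".
"marsh stag loom" → head "loom" (specifically "stag loom"), modifier "marsh".
"stag loom" → head "loom", modifier "stag".
Putting it together: [[market clay] [quarry [marsh [stag loom]]]].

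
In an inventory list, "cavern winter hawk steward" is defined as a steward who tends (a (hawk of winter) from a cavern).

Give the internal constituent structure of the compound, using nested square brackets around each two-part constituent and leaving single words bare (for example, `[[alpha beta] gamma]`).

[[cavern [winter hawk]] steward]

Whole compound: head "steward", modifier "cavern winter hawk".
"cavern winter hawk" → head "hawk" (specifically "winter hawk"), modifier "cavern".
"winter hawk" → head "hawk", modifier "winter".
Putting it together: [[cavern [winter hawk]] steward].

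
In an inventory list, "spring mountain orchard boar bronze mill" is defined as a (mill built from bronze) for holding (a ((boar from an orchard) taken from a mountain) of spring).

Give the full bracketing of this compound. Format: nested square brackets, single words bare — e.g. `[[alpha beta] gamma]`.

Overall it is a kind of mill (specifically "bronze mill"); the modifier is "spring mountain orchard boar".
Inside "spring mountain orchard boar": head "boar" (specifically "mountain orchard boar"), modifier "spring".
Inside "mountain orchard boar": head "boar" (specifically "orchard boar"), modifier "mountain".
Inside "orchard boar": head "boar", modifier "orchard".
Inside "bronze mill": head "mill", modifier "bronze".
Putting it together: [[spring [mountain [orchard boar]]] [bronze mill]].

[[spring [mountain [orchard boar]]] [bronze mill]]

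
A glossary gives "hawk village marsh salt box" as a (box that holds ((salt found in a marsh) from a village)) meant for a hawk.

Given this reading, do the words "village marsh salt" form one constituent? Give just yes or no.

yes

The paraphrase groups the words so that "village marsh salt" is one unit: it corresponds to a single parenthesized sub-phrase.
The full structure is [hawk [[village [marsh salt]] box]], in which [village marsh salt] is a constituent.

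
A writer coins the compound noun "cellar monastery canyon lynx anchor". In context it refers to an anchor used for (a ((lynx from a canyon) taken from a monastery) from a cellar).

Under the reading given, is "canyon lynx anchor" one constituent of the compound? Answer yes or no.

no

The top-level split is [cellar monastery canyon lynx] [anchor]; the full structure is [[cellar [monastery [canyon lynx]]] anchor].
"canyon lynx anchor" straddles a constituent boundary, so it is not a single unit.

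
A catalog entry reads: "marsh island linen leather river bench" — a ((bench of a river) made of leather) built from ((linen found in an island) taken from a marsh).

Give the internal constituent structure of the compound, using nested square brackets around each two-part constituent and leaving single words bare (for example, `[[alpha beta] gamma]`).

[[marsh [island linen]] [leather [river bench]]]

Whole compound: head "bench" (specifically "leather river bench"), modifier "marsh island linen".
"marsh island linen" → head "linen" (specifically "island linen"), modifier "marsh".
"island linen" → head "linen", modifier "island".
"leather river bench" → head "bench" (specifically "river bench"), modifier "leather".
"river bench" → head "bench", modifier "river".
So the structure is [[marsh [island linen]] [leather [river bench]]].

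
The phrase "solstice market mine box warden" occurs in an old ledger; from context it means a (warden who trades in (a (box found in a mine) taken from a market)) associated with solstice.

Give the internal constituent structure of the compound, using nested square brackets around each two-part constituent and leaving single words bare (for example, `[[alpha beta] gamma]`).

[solstice [[market [mine box]] warden]]

Overall it is a kind of warden (specifically "market mine box warden"); the modifier is "solstice".
"market mine box warden" → head "warden", modifier "market mine box".
"market mine box" → head "box" (specifically "mine box"), modifier "market".
"mine box" → head "box", modifier "mine".
Putting it together: [solstice [[market [mine box]] warden]].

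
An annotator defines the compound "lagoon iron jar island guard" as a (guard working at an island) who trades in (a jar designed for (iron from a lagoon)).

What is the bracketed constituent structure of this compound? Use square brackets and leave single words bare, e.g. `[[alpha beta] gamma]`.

Whole compound: head "guard" (specifically "island guard"), modifier "lagoon iron jar".
Within "lagoon iron jar", the head is "jar" and the modifier is "lagoon iron".
Within "lagoon iron", the head is "iron" and the modifier is "lagoon".
Within "island guard", the head is "guard" and the modifier is "island".
Assembled: [[[lagoon iron] jar] [island guard]].

[[[lagoon iron] jar] [island guard]]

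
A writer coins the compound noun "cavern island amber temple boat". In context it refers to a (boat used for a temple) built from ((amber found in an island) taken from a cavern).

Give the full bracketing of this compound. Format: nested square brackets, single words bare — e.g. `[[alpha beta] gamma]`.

The outermost head in the paraphrase is "boat" (specifically "temple boat"), modified by "cavern island amber".
Within "cavern island amber", the head is "amber" (specifically "island amber") and the modifier is "cavern".
Within "island amber", the head is "amber" and the modifier is "island".
Within "temple boat", the head is "boat" and the modifier is "temple".
Assembled: [[cavern [island amber]] [temple boat]].

[[cavern [island amber]] [temple boat]]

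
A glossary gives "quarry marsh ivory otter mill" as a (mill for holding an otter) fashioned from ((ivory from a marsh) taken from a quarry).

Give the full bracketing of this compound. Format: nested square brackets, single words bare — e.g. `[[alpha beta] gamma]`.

[[quarry [marsh ivory]] [otter mill]]

The outermost head in the paraphrase is "mill" (specifically "otter mill"), modified by "quarry marsh ivory".
Within "quarry marsh ivory", the head is "ivory" (specifically "marsh ivory") and the modifier is "quarry".
Within "marsh ivory", the head is "ivory" and the modifier is "marsh".
Within "otter mill", the head is "mill" and the modifier is "otter".
Assembled: [[quarry [marsh ivory]] [otter mill]].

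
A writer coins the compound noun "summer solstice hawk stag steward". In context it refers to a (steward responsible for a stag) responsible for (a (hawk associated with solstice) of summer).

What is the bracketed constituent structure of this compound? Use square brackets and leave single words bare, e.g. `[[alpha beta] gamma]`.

At the top level: head "steward" (specifically "stag steward"); modifier "summer solstice hawk".
Within "summer solstice hawk", the head is "hawk" (specifically "solstice hawk") and the modifier is "summer".
Within "solstice hawk", the head is "hawk" and the modifier is "solstice".
Within "stag steward", the head is "steward" and the modifier is "stag".
Putting it together: [[summer [solstice hawk]] [stag steward]].

[[summer [solstice hawk]] [stag steward]]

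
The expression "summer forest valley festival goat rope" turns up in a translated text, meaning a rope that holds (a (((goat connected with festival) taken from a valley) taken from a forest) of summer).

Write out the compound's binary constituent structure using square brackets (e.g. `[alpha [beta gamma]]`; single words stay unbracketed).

The outermost head in the paraphrase is "rope", modified by "summer forest valley festival goat".
Inside "summer forest valley festival goat": head "goat" (specifically "forest valley festival goat"), modifier "summer".
Inside "forest valley festival goat": head "goat" (specifically "valley festival goat"), modifier "forest".
Inside "valley festival goat": head "goat" (specifically "festival goat"), modifier "valley".
Inside "festival goat": head "goat", modifier "festival".
So the structure is [[summer [forest [valley [festival goat]]]] rope].

[[summer [forest [valley [festival goat]]]] rope]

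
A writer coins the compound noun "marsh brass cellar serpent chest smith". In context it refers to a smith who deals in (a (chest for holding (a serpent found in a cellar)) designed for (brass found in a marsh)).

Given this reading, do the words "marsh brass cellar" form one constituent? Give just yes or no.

no

The top-level split is [marsh brass cellar serpent chest] [smith]; the full structure is [[[marsh brass] [[cellar serpent] chest]] smith].
"marsh brass cellar" straddles a constituent boundary, so it is not a single unit.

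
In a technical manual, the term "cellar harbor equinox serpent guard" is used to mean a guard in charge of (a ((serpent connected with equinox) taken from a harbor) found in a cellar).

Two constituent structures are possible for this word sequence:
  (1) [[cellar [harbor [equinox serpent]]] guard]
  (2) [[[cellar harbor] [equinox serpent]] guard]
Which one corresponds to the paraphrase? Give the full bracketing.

[[cellar [harbor [equinox serpent]]] guard]

The paraphrase's head is the "guard" part ("guard"); its modifier is "cellar harbor equinox serpent".
That top-level split, carried through the inner groups, gives [[cellar [harbor [equinox serpent]]] guard].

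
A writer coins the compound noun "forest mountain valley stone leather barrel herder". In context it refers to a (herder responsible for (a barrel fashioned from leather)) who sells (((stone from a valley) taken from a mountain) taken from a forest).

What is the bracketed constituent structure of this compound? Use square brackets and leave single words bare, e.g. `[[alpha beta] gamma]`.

[[forest [mountain [valley stone]]] [[leather barrel] herder]]

Whole compound: head "herder" (specifically "leather barrel herder"), modifier "forest mountain valley stone".
Inside "forest mountain valley stone": head "stone" (specifically "mountain valley stone"), modifier "forest".
Inside "mountain valley stone": head "stone" (specifically "valley stone"), modifier "mountain".
Inside "valley stone": head "stone", modifier "valley".
Inside "leather barrel herder": head "herder", modifier "leather barrel".
Inside "leather barrel": head "barrel", modifier "leather".
Putting it together: [[forest [mountain [valley stone]]] [[leather barrel] herder]].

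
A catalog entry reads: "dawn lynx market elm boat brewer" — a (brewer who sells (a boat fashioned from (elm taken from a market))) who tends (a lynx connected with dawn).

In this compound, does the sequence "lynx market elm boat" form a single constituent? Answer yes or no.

no

The top-level split is [dawn lynx] [market elm boat brewer]; the full structure is [[dawn lynx] [[[market elm] boat] brewer]].
"lynx market elm boat" straddles a constituent boundary, so it is not a single unit.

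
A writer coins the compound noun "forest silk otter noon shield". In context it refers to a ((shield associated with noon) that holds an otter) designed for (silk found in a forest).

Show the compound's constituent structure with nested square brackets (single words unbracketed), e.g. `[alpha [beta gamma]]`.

[[forest silk] [otter [noon shield]]]

The outermost head in the paraphrase is "shield" (specifically "otter noon shield"), modified by "forest silk".
Inside "forest silk": head "silk", modifier "forest".
Inside "otter noon shield": head "shield" (specifically "noon shield"), modifier "otter".
Inside "noon shield": head "shield", modifier "noon".
Putting it together: [[forest silk] [otter [noon shield]]].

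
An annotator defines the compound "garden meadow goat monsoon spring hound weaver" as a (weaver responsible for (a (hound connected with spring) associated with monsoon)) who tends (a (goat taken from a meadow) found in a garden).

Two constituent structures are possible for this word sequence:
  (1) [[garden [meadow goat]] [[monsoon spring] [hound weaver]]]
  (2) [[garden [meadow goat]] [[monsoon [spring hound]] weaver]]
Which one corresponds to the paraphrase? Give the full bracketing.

[[garden [meadow goat]] [[monsoon [spring hound]] weaver]]

The paraphrase's head is the "weaver" part ("monsoon spring hound weaver"); its modifier is "garden meadow goat".
That top-level split, carried through the inner groups, gives [[garden [meadow goat]] [[monsoon [spring hound]] weaver]].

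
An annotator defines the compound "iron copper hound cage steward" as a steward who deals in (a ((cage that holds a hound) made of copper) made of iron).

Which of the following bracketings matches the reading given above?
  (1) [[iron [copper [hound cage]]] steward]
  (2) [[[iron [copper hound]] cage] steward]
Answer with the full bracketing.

The paraphrase's head is the "steward" part ("steward"); its modifier is "iron copper hound cage".
That top-level split, carried through the inner groups, gives [[iron [copper [hound cage]]] steward].

[[iron [copper [hound cage]]] steward]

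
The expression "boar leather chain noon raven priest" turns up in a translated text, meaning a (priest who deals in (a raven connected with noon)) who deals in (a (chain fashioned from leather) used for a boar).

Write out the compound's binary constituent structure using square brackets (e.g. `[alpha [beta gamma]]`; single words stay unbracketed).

[[boar [leather chain]] [[noon raven] priest]]

Whole compound: head "priest" (specifically "noon raven priest"), modifier "boar leather chain".
Within "boar leather chain", the head is "chain" (specifically "leather chain") and the modifier is "boar".
Within "leather chain", the head is "chain" and the modifier is "leather".
Within "noon raven priest", the head is "priest" and the modifier is "noon raven".
Within "noon raven", the head is "raven" and the modifier is "noon".
Assembled: [[boar [leather chain]] [[noon raven] priest]].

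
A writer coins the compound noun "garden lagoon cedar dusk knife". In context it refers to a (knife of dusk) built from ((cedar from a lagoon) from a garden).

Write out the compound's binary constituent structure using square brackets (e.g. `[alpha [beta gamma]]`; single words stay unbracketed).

[[garden [lagoon cedar]] [dusk knife]]

At the top level: head "knife" (specifically "dusk knife"); modifier "garden lagoon cedar".
"garden lagoon cedar" → head "cedar" (specifically "lagoon cedar"), modifier "garden".
"lagoon cedar" → head "cedar", modifier "lagoon".
"dusk knife" → head "knife", modifier "dusk".
Assembled: [[garden [lagoon cedar]] [dusk knife]].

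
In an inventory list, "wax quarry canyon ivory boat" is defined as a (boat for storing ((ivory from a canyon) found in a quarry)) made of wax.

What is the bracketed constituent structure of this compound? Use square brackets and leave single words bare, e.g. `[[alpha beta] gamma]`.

The outermost head in the paraphrase is "boat" (specifically "quarry canyon ivory boat"), modified by "wax".
Inside "quarry canyon ivory boat": head "boat", modifier "quarry canyon ivory".
Inside "quarry canyon ivory": head "ivory" (specifically "canyon ivory"), modifier "quarry".
Inside "canyon ivory": head "ivory", modifier "canyon".
So the structure is [wax [[quarry [canyon ivory]] boat]].

[wax [[quarry [canyon ivory]] boat]]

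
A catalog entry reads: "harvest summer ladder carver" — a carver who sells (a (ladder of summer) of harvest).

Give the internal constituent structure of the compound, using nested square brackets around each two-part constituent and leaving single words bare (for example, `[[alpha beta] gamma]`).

Overall it is a kind of carver; the modifier is "harvest summer ladder".
Within "harvest summer ladder", the head is "ladder" (specifically "summer ladder") and the modifier is "harvest".
Within "summer ladder", the head is "ladder" and the modifier is "summer".
So the structure is [[harvest [summer ladder]] carver].

[[harvest [summer ladder]] carver]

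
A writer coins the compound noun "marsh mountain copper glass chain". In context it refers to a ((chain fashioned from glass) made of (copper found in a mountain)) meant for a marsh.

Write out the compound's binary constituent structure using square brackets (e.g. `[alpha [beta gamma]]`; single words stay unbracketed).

Whole compound: head "chain" (specifically "mountain copper glass chain"), modifier "marsh".
Inside "mountain copper glass chain": head "chain" (specifically "glass chain"), modifier "mountain copper".
Inside "mountain copper": head "copper", modifier "mountain".
Inside "glass chain": head "chain", modifier "glass".
Putting it together: [marsh [[mountain copper] [glass chain]]].

[marsh [[mountain copper] [glass chain]]]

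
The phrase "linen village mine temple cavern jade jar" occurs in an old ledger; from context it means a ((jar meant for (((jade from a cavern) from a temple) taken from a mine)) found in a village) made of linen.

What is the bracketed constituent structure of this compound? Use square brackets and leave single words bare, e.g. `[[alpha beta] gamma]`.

At the top level: head "jar" (specifically "village mine temple cavern jade jar"); modifier "linen".
"village mine temple cavern jade jar" → head "jar" (specifically "mine temple cavern jade jar"), modifier "village".
"mine temple cavern jade jar" → head "jar", modifier "mine temple cavern jade".
"mine temple cavern jade" → head "jade" (specifically "temple cavern jade"), modifier "mine".
"temple cavern jade" → head "jade" (specifically "cavern jade"), modifier "temple".
"cavern jade" → head "jade", modifier "cavern".
So the structure is [linen [village [[mine [temple [cavern jade]]] jar]]].

[linen [village [[mine [temple [cavern jade]]] jar]]]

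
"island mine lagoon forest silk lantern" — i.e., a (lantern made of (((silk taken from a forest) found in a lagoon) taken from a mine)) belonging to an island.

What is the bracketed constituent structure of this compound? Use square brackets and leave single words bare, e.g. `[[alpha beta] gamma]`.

At the top level: head "lantern" (specifically "mine lagoon forest silk lantern"); modifier "island".
Inside "mine lagoon forest silk lantern": head "lantern", modifier "mine lagoon forest silk".
Inside "mine lagoon forest silk": head "silk" (specifically "lagoon forest silk"), modifier "mine".
Inside "lagoon forest silk": head "silk" (specifically "forest silk"), modifier "lagoon".
Inside "forest silk": head "silk", modifier "forest".
Putting it together: [island [[mine [lagoon [forest silk]]] lantern]].

[island [[mine [lagoon [forest silk]]] lantern]]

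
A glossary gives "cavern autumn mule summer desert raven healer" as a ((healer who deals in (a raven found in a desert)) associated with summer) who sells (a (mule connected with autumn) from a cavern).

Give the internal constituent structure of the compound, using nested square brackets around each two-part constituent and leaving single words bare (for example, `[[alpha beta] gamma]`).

[[cavern [autumn mule]] [summer [[desert raven] healer]]]

At the top level: head "healer" (specifically "summer desert raven healer"); modifier "cavern autumn mule".
Within "cavern autumn mule", the head is "mule" (specifically "autumn mule") and the modifier is "cavern".
Within "autumn mule", the head is "mule" and the modifier is "autumn".
Within "summer desert raven healer", the head is "healer" (specifically "desert raven healer") and the modifier is "summer".
Within "desert raven healer", the head is "healer" and the modifier is "desert raven".
Within "desert raven", the head is "raven" and the modifier is "desert".
Putting it together: [[cavern [autumn mule]] [summer [[desert raven] healer]]].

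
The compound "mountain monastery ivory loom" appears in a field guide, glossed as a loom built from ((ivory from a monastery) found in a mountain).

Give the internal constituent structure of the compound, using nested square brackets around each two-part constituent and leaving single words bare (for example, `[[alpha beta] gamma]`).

[[mountain [monastery ivory]] loom]

The outermost head in the paraphrase is "loom", modified by "mountain monastery ivory".
"mountain monastery ivory" → head "ivory" (specifically "monastery ivory"), modifier "mountain".
"monastery ivory" → head "ivory", modifier "monastery".
Putting it together: [[mountain [monastery ivory]] loom].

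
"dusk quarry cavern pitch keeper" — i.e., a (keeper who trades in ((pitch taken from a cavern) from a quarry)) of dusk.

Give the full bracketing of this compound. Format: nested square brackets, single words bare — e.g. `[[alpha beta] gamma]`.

Whole compound: head "keeper" (specifically "quarry cavern pitch keeper"), modifier "dusk".
"quarry cavern pitch keeper" → head "keeper", modifier "quarry cavern pitch".
"quarry cavern pitch" → head "pitch" (specifically "cavern pitch"), modifier "quarry".
"cavern pitch" → head "pitch", modifier "cavern".
So the structure is [dusk [[quarry [cavern pitch]] keeper]].

[dusk [[quarry [cavern pitch]] keeper]]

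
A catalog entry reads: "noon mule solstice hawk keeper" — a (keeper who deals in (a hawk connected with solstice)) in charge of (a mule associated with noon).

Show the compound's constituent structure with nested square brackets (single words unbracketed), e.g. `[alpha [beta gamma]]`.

Whole compound: head "keeper" (specifically "solstice hawk keeper"), modifier "noon mule".
"noon mule" → head "mule", modifier "noon".
"solstice hawk keeper" → head "keeper", modifier "solstice hawk".
"solstice hawk" → head "hawk", modifier "solstice".
So the structure is [[noon mule] [[solstice hawk] keeper]].

[[noon mule] [[solstice hawk] keeper]]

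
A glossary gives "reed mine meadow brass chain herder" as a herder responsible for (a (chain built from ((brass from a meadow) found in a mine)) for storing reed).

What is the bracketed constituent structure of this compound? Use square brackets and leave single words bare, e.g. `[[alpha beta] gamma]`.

Overall it is a kind of herder; the modifier is "reed mine meadow brass chain".
Inside "reed mine meadow brass chain": head "chain" (specifically "mine meadow brass chain"), modifier "reed".
Inside "mine meadow brass chain": head "chain", modifier "mine meadow brass".
Inside "mine meadow brass": head "brass" (specifically "meadow brass"), modifier "mine".
Inside "meadow brass": head "brass", modifier "meadow".
So the structure is [[reed [[mine [meadow brass]] chain]] herder].

[[reed [[mine [meadow brass]] chain]] herder]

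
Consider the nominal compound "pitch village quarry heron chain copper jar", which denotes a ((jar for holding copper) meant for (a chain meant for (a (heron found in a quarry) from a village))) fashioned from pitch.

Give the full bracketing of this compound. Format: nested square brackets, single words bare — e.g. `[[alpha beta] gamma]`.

[pitch [[[village [quarry heron]] chain] [copper jar]]]

Overall it is a kind of jar (specifically "village quarry heron chain copper jar"); the modifier is "pitch".
Within "village quarry heron chain copper jar", the head is "jar" (specifically "copper jar") and the modifier is "village quarry heron chain".
Within "village quarry heron chain", the head is "chain" and the modifier is "village quarry heron".
Within "village quarry heron", the head is "heron" (specifically "quarry heron") and the modifier is "village".
Within "quarry heron", the head is "heron" and the modifier is "quarry".
Within "copper jar", the head is "jar" and the modifier is "copper".
Putting it together: [pitch [[[village [quarry heron]] chain] [copper jar]]].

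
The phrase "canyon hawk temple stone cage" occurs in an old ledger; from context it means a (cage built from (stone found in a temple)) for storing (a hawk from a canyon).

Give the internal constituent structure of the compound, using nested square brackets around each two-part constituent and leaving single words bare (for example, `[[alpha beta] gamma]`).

The outermost head in the paraphrase is "cage" (specifically "temple stone cage"), modified by "canyon hawk".
Inside "canyon hawk": head "hawk", modifier "canyon".
Inside "temple stone cage": head "cage", modifier "temple stone".
Inside "temple stone": head "stone", modifier "temple".
So the structure is [[canyon hawk] [[temple stone] cage]].

[[canyon hawk] [[temple stone] cage]]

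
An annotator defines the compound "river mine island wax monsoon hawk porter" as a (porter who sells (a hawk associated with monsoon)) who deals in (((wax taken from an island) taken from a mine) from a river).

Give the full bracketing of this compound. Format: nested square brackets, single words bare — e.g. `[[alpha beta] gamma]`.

Whole compound: head "porter" (specifically "monsoon hawk porter"), modifier "river mine island wax".
Within "river mine island wax", the head is "wax" (specifically "mine island wax") and the modifier is "river".
Within "mine island wax", the head is "wax" (specifically "island wax") and the modifier is "mine".
Within "island wax", the head is "wax" and the modifier is "island".
Within "monsoon hawk porter", the head is "porter" and the modifier is "monsoon hawk".
Within "monsoon hawk", the head is "hawk" and the modifier is "monsoon".
So the structure is [[river [mine [island wax]]] [[monsoon hawk] porter]].

[[river [mine [island wax]]] [[monsoon hawk] porter]]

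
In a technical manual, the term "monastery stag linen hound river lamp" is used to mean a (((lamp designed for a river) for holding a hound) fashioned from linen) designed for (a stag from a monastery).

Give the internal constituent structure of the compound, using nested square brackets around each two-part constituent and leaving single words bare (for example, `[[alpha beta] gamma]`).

[[monastery stag] [linen [hound [river lamp]]]]

Whole compound: head "lamp" (specifically "linen hound river lamp"), modifier "monastery stag".
Inside "monastery stag": head "stag", modifier "monastery".
Inside "linen hound river lamp": head "lamp" (specifically "hound river lamp"), modifier "linen".
Inside "hound river lamp": head "lamp" (specifically "river lamp"), modifier "hound".
Inside "river lamp": head "lamp", modifier "river".
Putting it together: [[monastery stag] [linen [hound [river lamp]]]].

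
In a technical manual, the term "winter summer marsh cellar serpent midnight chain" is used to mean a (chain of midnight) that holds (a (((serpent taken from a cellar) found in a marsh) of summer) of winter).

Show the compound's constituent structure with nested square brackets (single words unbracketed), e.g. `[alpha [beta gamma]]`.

[[winter [summer [marsh [cellar serpent]]]] [midnight chain]]

The outermost head in the paraphrase is "chain" (specifically "midnight chain"), modified by "winter summer marsh cellar serpent".
"winter summer marsh cellar serpent" → head "serpent" (specifically "summer marsh cellar serpent"), modifier "winter".
"summer marsh cellar serpent" → head "serpent" (specifically "marsh cellar serpent"), modifier "summer".
"marsh cellar serpent" → head "serpent" (specifically "cellar serpent"), modifier "marsh".
"cellar serpent" → head "serpent", modifier "cellar".
"midnight chain" → head "chain", modifier "midnight".
Assembled: [[winter [summer [marsh [cellar serpent]]]] [midnight chain]].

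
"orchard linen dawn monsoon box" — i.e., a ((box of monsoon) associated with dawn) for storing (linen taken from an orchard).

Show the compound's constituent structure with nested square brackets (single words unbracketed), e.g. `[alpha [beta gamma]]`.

[[orchard linen] [dawn [monsoon box]]]

At the top level: head "box" (specifically "dawn monsoon box"); modifier "orchard linen".
"orchard linen" → head "linen", modifier "orchard".
"dawn monsoon box" → head "box" (specifically "monsoon box"), modifier "dawn".
"monsoon box" → head "box", modifier "monsoon".
Assembled: [[orchard linen] [dawn [monsoon box]]].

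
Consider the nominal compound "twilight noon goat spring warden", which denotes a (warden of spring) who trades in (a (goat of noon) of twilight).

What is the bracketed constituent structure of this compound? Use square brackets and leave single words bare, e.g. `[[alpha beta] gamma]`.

The outermost head in the paraphrase is "warden" (specifically "spring warden"), modified by "twilight noon goat".
"twilight noon goat" → head "goat" (specifically "noon goat"), modifier "twilight".
"noon goat" → head "goat", modifier "noon".
"spring warden" → head "warden", modifier "spring".
Putting it together: [[twilight [noon goat]] [spring warden]].

[[twilight [noon goat]] [spring warden]]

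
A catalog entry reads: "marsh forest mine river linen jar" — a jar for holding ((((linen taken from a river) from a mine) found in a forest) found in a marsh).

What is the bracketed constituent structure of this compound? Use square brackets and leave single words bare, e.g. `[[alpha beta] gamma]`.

Whole compound: head "jar", modifier "marsh forest mine river linen".
Inside "marsh forest mine river linen": head "linen" (specifically "forest mine river linen"), modifier "marsh".
Inside "forest mine river linen": head "linen" (specifically "mine river linen"), modifier "forest".
Inside "mine river linen": head "linen" (specifically "river linen"), modifier "mine".
Inside "river linen": head "linen", modifier "river".
Assembled: [[marsh [forest [mine [river linen]]]] jar].

[[marsh [forest [mine [river linen]]]] jar]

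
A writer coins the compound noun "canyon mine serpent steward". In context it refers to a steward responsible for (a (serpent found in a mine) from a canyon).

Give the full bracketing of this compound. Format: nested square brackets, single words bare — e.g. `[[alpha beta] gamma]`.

[[canyon [mine serpent]] steward]

Whole compound: head "steward", modifier "canyon mine serpent".
"canyon mine serpent" → head "serpent" (specifically "mine serpent"), modifier "canyon".
"mine serpent" → head "serpent", modifier "mine".
Assembled: [[canyon [mine serpent]] steward].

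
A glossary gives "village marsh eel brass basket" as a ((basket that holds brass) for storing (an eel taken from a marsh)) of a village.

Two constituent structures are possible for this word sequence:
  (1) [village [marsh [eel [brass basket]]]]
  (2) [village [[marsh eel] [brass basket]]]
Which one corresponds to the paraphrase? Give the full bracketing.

The paraphrase's head is the "basket" part ("marsh eel brass basket"); its modifier is "village".
That top-level split, carried through the inner groups, gives [village [[marsh eel] [brass basket]]].

[village [[marsh eel] [brass basket]]]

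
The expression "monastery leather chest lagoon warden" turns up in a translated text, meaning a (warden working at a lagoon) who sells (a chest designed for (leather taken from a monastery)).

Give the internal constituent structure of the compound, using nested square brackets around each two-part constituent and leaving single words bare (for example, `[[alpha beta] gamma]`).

[[[monastery leather] chest] [lagoon warden]]

At the top level: head "warden" (specifically "lagoon warden"); modifier "monastery leather chest".
Inside "monastery leather chest": head "chest", modifier "monastery leather".
Inside "monastery leather": head "leather", modifier "monastery".
Inside "lagoon warden": head "warden", modifier "lagoon".
So the structure is [[[monastery leather] chest] [lagoon warden]].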